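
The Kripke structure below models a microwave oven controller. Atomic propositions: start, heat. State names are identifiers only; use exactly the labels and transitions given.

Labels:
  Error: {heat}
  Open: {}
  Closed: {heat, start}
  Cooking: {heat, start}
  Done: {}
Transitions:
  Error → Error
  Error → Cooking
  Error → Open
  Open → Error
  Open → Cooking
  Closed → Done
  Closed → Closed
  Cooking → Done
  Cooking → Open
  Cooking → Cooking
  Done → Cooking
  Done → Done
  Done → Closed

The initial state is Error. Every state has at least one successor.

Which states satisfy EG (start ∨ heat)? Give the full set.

States satisfying start ∨ heat: {Error, Closed, Cooking}.
States satisfying EG (start ∨ heat): {Error, Closed, Cooking}.

{Error, Closed, Cooking}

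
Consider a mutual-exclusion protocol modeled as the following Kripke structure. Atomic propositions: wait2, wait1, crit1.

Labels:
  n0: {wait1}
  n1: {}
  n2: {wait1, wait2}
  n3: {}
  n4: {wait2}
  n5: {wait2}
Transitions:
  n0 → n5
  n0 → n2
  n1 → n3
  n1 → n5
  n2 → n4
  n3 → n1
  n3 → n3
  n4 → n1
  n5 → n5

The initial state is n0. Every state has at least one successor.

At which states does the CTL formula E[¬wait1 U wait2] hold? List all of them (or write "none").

{n1, n2, n3, n4, n5}

States satisfying ¬wait1: {n1, n3, n4, n5}.
States satisfying wait2: {n2, n4, n5}.
States satisfying E[¬wait1 U wait2]: {n1, n2, n3, n4, n5}.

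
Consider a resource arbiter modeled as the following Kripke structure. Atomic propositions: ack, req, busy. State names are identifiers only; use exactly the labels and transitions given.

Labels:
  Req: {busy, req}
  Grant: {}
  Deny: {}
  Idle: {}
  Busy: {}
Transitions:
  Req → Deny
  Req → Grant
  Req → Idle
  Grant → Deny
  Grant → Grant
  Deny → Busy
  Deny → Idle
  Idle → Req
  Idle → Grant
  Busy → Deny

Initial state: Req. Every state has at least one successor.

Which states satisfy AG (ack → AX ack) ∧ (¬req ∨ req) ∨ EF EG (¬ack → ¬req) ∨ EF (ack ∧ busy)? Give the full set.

{Req, Grant, Deny, Idle, Busy}

States satisfying ack → AX ack: {Req, Grant, Deny, Idle, Busy}.
States satisfying AG (ack → AX ack): {Req, Grant, Deny, Idle, Busy}.
States satisfying ¬req: {Grant, Deny, Idle, Busy}.
States satisfying ¬req ∨ req: {Req, Grant, Deny, Idle, Busy}.
States satisfying AG (ack → AX ack) ∧ (¬req ∨ req): {Req, Grant, Deny, Idle, Busy}.
States satisfying EG (¬ack → ¬req): {Grant, Deny, Idle, Busy}.
States satisfying EF EG (¬ack → ¬req): {Req, Grant, Deny, Idle, Busy}.
States satisfying ack ∧ busy: ∅.
States satisfying EF (ack ∧ busy): ∅.
States satisfying EF EG (¬ack → ¬req) ∨ EF (ack ∧ busy): {Req, Grant, Deny, Idle, Busy}.
States satisfying AG (ack → AX ack) ∧ (¬req ∨ req) ∨ EF EG (¬ack → ¬req) ∨ EF (ack ∧ busy): {Req, Grant, Deny, Idle, Busy}.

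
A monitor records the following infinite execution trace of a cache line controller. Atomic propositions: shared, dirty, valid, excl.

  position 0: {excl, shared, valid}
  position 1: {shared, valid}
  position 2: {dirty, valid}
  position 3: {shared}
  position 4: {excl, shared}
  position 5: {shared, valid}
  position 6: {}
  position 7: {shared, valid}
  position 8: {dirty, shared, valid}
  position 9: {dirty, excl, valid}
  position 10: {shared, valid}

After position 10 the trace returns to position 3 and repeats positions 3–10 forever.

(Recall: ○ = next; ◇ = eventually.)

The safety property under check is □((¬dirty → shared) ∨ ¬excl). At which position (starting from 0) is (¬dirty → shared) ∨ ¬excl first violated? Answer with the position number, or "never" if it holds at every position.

(¬dirty → shared) ∨ ¬excl holds at every position 0..10, and those are all the positions the trace ever visits, so the invariant □((¬dirty → shared) ∨ ¬excl) is never violated.

never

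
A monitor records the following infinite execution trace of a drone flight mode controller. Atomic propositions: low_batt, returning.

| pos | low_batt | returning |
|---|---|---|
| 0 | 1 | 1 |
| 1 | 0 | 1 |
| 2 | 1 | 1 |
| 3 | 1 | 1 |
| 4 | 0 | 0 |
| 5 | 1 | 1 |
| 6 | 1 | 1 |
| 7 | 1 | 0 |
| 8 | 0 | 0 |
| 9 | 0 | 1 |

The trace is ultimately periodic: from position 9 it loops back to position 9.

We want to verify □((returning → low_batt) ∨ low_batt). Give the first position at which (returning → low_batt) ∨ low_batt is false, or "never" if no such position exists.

Check (returning → low_batt) ∨ low_batt at each position in order: 0 ✓.
At position 1 the labels are {returning}, so (returning → low_batt) ∨ low_batt is false there. This is the first violation.

1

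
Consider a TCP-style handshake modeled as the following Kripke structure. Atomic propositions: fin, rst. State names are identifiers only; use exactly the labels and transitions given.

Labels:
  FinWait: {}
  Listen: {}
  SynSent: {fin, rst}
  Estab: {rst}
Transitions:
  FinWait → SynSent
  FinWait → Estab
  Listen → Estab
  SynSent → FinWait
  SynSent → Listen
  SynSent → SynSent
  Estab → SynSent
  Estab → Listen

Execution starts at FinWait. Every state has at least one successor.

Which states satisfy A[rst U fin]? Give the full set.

{SynSent}

States satisfying rst: {SynSent, Estab}.
States satisfying fin: {SynSent}.
States satisfying A[rst U fin]: {SynSent}.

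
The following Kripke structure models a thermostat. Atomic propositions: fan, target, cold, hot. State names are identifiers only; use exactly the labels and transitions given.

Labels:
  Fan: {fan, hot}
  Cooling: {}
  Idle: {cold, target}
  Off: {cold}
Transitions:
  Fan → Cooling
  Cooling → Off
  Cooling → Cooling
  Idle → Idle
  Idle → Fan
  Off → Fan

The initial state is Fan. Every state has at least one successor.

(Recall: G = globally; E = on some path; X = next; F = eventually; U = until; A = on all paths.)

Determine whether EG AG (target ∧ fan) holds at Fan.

No

States satisfying AG (target ∧ fan): ∅.
States satisfying EG AG (target ∧ fan): ∅.
No suitable path/successor from Fan witnesses the formula.
Fan ∉ Sat(EG AG (target ∧ fan)).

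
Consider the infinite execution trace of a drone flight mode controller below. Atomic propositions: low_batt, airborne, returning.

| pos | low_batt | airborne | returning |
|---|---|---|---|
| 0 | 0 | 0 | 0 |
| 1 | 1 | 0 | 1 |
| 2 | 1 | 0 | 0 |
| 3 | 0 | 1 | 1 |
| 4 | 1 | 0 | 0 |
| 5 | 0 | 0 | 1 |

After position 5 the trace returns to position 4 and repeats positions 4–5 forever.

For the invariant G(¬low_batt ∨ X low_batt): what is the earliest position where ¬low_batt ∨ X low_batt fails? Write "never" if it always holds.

Check ¬low_batt ∨ X low_batt at each position in order: 0 ✓, 1 ✓.
At position 2 the labels are {low_batt} and the next position 3 has {airborne, returning}, so ¬low_batt ∨ X low_batt is false there. This is the first violation.

2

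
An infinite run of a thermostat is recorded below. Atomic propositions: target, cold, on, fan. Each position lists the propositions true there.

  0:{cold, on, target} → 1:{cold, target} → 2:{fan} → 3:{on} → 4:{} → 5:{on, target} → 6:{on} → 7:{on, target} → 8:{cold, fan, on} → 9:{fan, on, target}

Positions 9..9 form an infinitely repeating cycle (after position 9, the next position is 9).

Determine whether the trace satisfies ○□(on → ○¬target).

The position after 0 is 1; □(on → ○¬target) is false there.

Does not hold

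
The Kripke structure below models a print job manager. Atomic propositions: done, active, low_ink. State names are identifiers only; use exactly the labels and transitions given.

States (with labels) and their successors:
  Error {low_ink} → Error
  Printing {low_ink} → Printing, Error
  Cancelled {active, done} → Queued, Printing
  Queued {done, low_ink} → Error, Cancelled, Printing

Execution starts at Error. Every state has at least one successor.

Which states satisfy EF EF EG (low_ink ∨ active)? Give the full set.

States satisfying EF EG (low_ink ∨ active): {Error, Printing, Cancelled, Queued}.
States satisfying EF EF EG (low_ink ∨ active): {Error, Printing, Cancelled, Queued}.

{Error, Printing, Cancelled, Queued}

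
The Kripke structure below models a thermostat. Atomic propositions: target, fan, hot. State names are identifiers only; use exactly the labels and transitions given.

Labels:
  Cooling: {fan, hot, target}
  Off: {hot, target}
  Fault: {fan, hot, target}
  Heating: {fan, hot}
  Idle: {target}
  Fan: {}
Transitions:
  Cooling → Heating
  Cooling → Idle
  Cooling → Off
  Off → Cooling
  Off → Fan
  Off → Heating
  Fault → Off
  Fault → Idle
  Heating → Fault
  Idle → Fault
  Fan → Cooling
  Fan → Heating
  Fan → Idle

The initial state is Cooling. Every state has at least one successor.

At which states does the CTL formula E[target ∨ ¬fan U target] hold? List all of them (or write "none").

{Cooling, Off, Fault, Idle, Fan}

States satisfying target ∨ ¬fan: {Cooling, Off, Fault, Idle, Fan}.
States satisfying target: {Cooling, Off, Fault, Idle}.
States satisfying E[target ∨ ¬fan U target]: {Cooling, Off, Fault, Idle, Fan}.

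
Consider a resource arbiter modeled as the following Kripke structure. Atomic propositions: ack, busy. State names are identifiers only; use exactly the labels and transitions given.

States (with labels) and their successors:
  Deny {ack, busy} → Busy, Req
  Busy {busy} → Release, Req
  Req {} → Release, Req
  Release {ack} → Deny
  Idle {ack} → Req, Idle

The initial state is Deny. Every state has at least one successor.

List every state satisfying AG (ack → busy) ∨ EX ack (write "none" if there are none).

States satisfying ack → busy: {Deny, Busy, Req}.
States satisfying AG (ack → busy): ∅.
States satisfying ack: {Deny, Release, Idle}.
States satisfying EX ack: {Busy, Req, Release, Idle}.
States satisfying AG (ack → busy) ∨ EX ack: {Busy, Req, Release, Idle}.

{Busy, Req, Release, Idle}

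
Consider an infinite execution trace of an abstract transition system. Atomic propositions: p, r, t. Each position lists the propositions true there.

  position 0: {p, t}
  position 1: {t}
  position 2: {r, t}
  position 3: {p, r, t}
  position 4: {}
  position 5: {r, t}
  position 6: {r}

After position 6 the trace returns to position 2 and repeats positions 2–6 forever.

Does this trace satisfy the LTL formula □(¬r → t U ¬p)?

Satisfied

¬r → t U ¬p holds at every position 0..6, and those are all positions ever visited, so □(¬r → t U ¬p) holds.
Positions where ¬r holds: 0, 1, 4.
Check t U ¬p at each: 0→ok, 1→ok, 4→ok.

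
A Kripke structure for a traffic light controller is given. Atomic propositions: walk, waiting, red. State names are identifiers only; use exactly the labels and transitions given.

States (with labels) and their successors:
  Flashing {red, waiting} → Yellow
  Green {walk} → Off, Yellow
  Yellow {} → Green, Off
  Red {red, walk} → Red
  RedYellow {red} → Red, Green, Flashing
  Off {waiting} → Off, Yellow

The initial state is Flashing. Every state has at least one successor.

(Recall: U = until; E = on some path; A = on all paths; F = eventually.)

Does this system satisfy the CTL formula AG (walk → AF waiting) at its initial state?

Violated

States satisfying walk → AF waiting: {Flashing, Yellow, RedYellow, Off}.
States satisfying AG (walk → AF waiting): ∅.
Green is reachable from Flashing and violates walk → AF waiting, so AG fails at Flashing.
Flashing ∉ Sat(AG (walk → AF waiting)).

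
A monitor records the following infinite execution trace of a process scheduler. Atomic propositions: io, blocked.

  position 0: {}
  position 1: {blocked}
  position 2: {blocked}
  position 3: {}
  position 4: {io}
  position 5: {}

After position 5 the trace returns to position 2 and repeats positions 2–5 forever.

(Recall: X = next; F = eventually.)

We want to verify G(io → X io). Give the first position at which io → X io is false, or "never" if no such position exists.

4

Check io → X io at each position in order: 0 ✓, 1 ✓, 2 ✓, 3 ✓.
At position 4 the labels are {io} and the next position 5 has {}, so io → X io is false there. This is the first violation.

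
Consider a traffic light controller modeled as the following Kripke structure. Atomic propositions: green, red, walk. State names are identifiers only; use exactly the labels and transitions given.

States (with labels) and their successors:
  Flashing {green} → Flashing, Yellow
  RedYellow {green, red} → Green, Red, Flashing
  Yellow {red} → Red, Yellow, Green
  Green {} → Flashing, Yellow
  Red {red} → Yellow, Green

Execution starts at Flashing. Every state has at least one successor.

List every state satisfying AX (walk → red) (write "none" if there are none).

States satisfying walk → red: {Flashing, RedYellow, Yellow, Green, Red}.
States satisfying AX (walk → red): {Flashing, RedYellow, Yellow, Green, Red}.

{Flashing, RedYellow, Yellow, Green, Red}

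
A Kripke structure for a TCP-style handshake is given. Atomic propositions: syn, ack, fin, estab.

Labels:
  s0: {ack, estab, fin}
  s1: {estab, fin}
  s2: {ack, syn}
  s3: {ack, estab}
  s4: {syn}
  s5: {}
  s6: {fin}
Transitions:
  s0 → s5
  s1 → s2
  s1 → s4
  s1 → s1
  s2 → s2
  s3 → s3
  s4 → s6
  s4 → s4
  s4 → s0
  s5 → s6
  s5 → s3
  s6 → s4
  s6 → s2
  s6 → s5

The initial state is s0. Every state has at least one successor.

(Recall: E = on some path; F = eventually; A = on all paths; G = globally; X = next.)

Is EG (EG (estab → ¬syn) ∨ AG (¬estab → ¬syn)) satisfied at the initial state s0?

Holds

States satisfying EG (estab → ¬syn) ∨ AG (¬estab → ¬syn): {s0, s1, s2, s3, s4, s5, s6}.
States satisfying EG (EG (estab → ¬syn) ∨ AG (¬estab → ¬syn)): {s0, s1, s2, s3, s4, s5, s6}.
s0 ∈ Sat(EG (EG (estab → ¬syn) ∨ AG (¬estab → ¬syn))).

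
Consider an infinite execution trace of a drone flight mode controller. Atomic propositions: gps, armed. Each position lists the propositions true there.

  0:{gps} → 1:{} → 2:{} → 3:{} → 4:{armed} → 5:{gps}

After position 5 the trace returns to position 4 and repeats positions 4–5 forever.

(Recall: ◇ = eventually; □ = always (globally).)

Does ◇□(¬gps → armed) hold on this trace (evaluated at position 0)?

Yes

□(¬gps → armed) holds at position 4, which is reachable from 0, so ◇□(¬gps → armed) holds.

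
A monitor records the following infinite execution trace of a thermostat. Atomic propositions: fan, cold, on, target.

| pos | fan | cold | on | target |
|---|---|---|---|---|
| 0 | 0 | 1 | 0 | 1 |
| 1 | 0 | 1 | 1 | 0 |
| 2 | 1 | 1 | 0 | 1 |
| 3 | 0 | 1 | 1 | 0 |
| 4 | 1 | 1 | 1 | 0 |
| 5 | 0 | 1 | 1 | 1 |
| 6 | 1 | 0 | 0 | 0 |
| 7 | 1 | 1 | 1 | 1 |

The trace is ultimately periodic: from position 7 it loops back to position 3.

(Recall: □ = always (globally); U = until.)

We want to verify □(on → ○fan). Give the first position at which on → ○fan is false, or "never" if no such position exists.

4

Check on → ○fan at each position in order: 0 ✓, 1 ✓, 2 ✓, 3 ✓.
At position 4 the labels are {cold, fan, on} and the next position 5 has {cold, on, target}, so on → ○fan is false there. This is the first violation.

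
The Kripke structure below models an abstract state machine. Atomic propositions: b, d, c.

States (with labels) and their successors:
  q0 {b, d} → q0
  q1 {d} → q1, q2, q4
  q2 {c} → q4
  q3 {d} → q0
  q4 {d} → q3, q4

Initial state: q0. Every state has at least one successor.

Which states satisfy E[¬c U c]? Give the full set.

States satisfying ¬c: {q0, q1, q3, q4}.
States satisfying c: {q2}.
States satisfying E[¬c U c]: {q1, q2}.

{q1, q2}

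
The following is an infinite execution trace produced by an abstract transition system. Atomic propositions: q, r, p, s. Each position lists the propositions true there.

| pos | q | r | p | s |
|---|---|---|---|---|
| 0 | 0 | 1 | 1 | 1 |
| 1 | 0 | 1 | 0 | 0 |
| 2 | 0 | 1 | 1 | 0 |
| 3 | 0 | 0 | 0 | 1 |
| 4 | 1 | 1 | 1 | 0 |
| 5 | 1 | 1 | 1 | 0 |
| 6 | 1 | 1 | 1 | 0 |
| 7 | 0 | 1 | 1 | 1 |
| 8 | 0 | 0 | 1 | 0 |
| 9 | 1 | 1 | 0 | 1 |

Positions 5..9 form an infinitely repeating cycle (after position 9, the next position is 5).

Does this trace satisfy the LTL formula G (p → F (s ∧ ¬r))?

Does not hold

p → F (s ∧ ¬r) must hold at every position from 0 onward. It fails at position 4, so G (p → F (s ∧ ¬r)) is false.
Positions where p holds: 0, 2, 4, 5, 6, 7, 8.
Check F (s ∧ ¬r) at each: 0→ok, 2→ok, 4→fails, 5→fails, 6→fails, 7→fails, 8→fails.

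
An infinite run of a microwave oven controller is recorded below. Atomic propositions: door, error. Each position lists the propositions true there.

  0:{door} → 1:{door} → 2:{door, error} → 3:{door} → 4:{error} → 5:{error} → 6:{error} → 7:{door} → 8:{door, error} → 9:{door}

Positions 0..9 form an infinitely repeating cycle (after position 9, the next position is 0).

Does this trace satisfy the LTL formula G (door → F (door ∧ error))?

Satisfied

door → F (door ∧ error) holds at every position 0..9, and those are all positions ever visited, so G (door → F (door ∧ error)) holds.
Positions where door holds: 0, 1, 2, 3, 7, 8, 9.
Check F (door ∧ error) at each: 0→ok, 1→ok, 2→ok, 3→ok, 7→ok, 8→ok, 9→ok.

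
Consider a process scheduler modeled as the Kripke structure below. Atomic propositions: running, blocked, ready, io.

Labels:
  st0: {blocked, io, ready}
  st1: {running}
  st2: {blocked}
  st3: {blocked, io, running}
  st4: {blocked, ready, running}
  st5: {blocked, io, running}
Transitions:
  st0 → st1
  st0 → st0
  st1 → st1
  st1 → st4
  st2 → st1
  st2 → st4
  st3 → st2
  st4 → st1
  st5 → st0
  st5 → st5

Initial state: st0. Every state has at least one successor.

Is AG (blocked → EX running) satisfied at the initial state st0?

States satisfying blocked → EX running: {st0, st1, st2, st4, st5}.
States satisfying AG (blocked → EX running): {st0, st1, st2, st4, st5}.
Every state reachable from st0 satisfies blocked → EX running.
st0 ∈ Sat(AG (blocked → EX running)).

Holds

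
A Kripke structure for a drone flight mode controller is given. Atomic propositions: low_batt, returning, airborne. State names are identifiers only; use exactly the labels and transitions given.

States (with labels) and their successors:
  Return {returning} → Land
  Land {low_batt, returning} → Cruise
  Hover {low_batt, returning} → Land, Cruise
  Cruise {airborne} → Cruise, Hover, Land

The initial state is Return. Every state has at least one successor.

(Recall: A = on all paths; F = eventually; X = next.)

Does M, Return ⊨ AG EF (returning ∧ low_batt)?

States satisfying EF (returning ∧ low_batt): {Return, Land, Hover, Cruise}.
States satisfying AG EF (returning ∧ low_batt): {Return, Land, Hover, Cruise}.
Every state reachable from Return satisfies EF (returning ∧ low_batt).
Return ∈ Sat(AG EF (returning ∧ low_batt)).

Yes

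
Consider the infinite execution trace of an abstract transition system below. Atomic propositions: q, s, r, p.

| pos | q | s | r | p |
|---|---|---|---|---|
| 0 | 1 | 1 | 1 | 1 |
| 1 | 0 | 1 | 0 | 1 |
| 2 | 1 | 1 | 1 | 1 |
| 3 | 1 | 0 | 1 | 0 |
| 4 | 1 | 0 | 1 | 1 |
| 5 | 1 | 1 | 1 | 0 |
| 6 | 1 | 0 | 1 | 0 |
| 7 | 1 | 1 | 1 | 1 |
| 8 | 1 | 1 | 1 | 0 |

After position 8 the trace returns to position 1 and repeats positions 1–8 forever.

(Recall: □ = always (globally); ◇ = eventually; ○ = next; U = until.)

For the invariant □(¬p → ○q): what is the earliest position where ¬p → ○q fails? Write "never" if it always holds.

8

Check ¬p → ○q at each position in order: 0 ✓, 1 ✓, 2 ✓, 3 ✓, 4 ✓, 5 ✓, 6 ✓, 7 ✓.
At position 8 the labels are {q, r, s} and the next position 1 has {p, s}, so ¬p → ○q is false there. This is the first violation.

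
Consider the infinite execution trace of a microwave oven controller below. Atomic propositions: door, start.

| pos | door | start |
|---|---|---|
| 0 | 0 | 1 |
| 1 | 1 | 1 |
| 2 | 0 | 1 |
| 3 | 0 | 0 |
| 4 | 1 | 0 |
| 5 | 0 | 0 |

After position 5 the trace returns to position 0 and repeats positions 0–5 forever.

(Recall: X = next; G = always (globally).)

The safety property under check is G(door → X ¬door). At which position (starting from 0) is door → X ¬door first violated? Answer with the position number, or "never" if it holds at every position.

door → X ¬door holds at every position 0..5, and those are all the positions the trace ever visits, so the invariant G(door → X ¬door) is never violated.

never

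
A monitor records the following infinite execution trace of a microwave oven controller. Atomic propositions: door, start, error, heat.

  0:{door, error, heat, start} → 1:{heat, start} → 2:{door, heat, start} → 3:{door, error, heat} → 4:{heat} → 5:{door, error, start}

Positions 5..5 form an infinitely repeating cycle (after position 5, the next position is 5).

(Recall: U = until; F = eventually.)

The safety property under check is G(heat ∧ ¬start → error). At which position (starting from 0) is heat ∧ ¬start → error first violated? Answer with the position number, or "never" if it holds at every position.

4

Check heat ∧ ¬start → error at each position in order: 0 ✓, 1 ✓, 2 ✓, 3 ✓.
At position 4 the labels are {heat}, so heat ∧ ¬start → error is false there. This is the first violation.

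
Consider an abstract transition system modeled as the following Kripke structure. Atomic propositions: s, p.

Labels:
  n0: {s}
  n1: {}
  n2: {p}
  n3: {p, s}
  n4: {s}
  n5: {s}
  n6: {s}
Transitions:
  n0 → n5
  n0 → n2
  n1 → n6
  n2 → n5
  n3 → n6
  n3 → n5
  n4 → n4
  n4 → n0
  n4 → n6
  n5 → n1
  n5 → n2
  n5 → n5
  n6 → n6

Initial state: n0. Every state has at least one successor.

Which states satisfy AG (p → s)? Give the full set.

States satisfying p → s: {n0, n1, n3, n4, n5, n6}.
States satisfying AG (p → s): {n1, n6}.

{n1, n6}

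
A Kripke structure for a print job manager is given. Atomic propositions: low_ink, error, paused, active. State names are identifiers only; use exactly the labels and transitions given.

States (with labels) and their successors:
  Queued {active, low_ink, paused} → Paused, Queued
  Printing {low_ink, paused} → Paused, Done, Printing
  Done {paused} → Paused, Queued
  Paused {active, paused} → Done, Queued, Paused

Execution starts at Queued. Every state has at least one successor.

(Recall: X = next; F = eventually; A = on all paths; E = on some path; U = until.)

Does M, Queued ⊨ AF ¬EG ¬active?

Satisfied

States satisfying ¬EG ¬active: {Queued, Done, Paused}.
States satisfying AF ¬EG ¬active: {Queued, Done, Paused}.
Queued ∈ Sat(AF ¬EG ¬active).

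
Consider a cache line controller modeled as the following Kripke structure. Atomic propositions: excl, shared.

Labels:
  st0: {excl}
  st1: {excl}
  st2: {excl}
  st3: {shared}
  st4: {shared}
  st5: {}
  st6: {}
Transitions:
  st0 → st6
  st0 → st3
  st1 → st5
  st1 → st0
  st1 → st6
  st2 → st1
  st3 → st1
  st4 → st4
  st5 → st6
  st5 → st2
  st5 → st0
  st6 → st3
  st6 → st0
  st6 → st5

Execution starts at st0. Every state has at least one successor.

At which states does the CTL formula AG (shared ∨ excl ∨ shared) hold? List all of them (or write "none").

{st4}

States satisfying shared ∨ excl ∨ shared: {st0, st1, st2, st3, st4}.
States satisfying AG (shared ∨ excl ∨ shared): {st4}.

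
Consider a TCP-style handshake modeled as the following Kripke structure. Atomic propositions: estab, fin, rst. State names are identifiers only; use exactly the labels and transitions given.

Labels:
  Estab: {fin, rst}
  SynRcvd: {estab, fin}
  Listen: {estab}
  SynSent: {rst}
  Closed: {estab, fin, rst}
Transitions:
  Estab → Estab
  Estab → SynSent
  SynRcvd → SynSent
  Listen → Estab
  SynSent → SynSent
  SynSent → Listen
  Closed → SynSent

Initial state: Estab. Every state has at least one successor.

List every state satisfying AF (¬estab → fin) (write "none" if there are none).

{Estab, SynRcvd, Listen, Closed}

States satisfying ¬estab → fin: {Estab, SynRcvd, Listen, Closed}.
States satisfying AF (¬estab → fin): {Estab, SynRcvd, Listen, Closed}.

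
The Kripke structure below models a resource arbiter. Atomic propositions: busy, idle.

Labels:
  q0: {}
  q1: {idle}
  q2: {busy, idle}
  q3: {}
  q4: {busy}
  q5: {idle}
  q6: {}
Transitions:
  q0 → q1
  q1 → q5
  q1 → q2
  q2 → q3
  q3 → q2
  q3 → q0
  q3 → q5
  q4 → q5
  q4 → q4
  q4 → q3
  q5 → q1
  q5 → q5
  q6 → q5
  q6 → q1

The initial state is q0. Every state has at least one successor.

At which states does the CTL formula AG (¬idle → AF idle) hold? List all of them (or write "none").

States satisfying ¬idle → AF idle: {q0, q1, q2, q3, q5, q6}.
States satisfying AG (¬idle → AF idle): {q0, q1, q2, q3, q5, q6}.

{q0, q1, q2, q3, q5, q6}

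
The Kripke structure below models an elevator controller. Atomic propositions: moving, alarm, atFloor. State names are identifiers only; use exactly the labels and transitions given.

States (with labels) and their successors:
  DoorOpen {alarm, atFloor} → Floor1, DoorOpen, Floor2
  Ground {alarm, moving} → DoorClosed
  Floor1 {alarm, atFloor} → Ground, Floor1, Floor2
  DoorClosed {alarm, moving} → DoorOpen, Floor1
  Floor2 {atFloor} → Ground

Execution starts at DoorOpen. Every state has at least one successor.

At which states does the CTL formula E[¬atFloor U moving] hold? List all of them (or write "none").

States satisfying ¬atFloor: {Ground, DoorClosed}.
States satisfying moving: {Ground, DoorClosed}.
States satisfying E[¬atFloor U moving]: {Ground, DoorClosed}.

{Ground, DoorClosed}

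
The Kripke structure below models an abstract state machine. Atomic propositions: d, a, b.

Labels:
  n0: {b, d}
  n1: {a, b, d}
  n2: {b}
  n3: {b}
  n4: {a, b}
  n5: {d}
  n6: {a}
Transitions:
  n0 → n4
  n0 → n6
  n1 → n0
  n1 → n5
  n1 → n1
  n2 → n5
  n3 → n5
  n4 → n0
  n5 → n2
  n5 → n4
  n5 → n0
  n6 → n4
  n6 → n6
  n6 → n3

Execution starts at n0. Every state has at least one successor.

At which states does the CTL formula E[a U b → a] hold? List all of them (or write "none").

{n1, n4, n5, n6}

States satisfying a: {n1, n4, n6}.
States satisfying b → a: {n1, n4, n5, n6}.
States satisfying E[a U b → a]: {n1, n4, n5, n6}.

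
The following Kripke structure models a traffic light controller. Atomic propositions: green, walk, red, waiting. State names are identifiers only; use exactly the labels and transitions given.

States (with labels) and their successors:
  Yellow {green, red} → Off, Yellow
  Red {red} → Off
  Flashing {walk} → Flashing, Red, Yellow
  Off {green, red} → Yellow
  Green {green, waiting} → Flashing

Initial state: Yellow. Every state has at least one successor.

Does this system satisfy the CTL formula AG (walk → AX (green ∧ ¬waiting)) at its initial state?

States satisfying walk → AX (green ∧ ¬waiting): {Yellow, Red, Off, Green}.
States satisfying AG (walk → AX (green ∧ ¬waiting)): {Yellow, Red, Off}.
Every state reachable from Yellow satisfies walk → AX (green ∧ ¬waiting).
Yellow ∈ Sat(AG (walk → AX (green ∧ ¬waiting))).

Satisfied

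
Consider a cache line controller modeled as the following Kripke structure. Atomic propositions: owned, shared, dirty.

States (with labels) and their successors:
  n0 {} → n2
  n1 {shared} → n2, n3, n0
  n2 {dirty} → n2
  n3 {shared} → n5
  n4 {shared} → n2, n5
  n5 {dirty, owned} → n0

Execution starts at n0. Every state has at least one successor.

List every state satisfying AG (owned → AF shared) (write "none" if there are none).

States satisfying owned → AF shared: {n0, n1, n2, n3, n4}.
States satisfying AG (owned → AF shared): {n0, n2}.

{n0, n2}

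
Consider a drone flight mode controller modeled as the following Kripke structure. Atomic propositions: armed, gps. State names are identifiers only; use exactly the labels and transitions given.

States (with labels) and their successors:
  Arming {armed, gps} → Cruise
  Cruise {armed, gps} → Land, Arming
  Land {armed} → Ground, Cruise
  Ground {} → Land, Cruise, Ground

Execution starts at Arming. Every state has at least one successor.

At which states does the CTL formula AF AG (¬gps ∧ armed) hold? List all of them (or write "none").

none

States satisfying AG (¬gps ∧ armed): ∅.
States satisfying AF AG (¬gps ∧ armed): ∅.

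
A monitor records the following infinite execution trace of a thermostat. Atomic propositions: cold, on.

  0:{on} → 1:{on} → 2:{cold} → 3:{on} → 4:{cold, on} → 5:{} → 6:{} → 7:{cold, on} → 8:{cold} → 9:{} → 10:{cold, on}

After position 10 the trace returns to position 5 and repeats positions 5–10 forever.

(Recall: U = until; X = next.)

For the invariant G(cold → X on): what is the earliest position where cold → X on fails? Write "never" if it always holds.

4

Check cold → X on at each position in order: 0 ✓, 1 ✓, 2 ✓, 3 ✓.
At position 4 the labels are {cold, on} and the next position 5 has {}, so cold → X on is false there. This is the first violation.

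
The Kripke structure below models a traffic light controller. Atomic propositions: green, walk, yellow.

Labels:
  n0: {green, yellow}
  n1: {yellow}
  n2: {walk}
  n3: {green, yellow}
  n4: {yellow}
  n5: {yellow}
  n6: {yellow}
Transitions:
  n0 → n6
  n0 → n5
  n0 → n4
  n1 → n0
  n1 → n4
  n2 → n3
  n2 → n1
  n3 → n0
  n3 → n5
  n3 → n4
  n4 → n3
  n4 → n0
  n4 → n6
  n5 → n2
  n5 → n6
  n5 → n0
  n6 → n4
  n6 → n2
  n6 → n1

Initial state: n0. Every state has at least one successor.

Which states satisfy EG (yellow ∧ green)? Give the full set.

States satisfying yellow ∧ green: {n0, n3}.
States satisfying EG (yellow ∧ green): ∅.

none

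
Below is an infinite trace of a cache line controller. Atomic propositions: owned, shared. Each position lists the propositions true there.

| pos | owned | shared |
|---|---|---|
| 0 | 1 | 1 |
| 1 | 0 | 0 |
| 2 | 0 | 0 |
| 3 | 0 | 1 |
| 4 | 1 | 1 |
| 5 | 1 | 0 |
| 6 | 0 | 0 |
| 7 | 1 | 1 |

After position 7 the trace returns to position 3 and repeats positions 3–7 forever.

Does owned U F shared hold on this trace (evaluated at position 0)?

Walking from position 0: F shared first holds at position 0, and owned holds at every earlier position along the way, so owned U F shared holds.

Satisfied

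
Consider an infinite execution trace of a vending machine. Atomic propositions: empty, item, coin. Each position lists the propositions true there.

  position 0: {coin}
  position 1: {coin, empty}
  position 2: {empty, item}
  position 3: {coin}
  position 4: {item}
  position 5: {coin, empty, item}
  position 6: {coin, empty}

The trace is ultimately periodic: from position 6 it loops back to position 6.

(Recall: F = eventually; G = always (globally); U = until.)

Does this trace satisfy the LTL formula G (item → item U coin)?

item → item U coin holds at every position 0..6, and those are all positions ever visited, so G (item → item U coin) holds.
Positions where item holds: 2, 4, 5.
Check item U coin at each: 2→ok, 4→ok, 5→ok.

Holds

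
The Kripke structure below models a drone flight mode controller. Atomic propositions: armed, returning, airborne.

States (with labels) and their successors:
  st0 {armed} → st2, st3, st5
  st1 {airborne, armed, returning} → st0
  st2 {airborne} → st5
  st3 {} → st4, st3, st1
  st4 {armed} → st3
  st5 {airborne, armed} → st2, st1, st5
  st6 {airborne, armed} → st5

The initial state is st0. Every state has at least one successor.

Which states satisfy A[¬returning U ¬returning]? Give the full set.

States satisfying ¬returning: {st0, st2, st3, st4, st5, st6}.
States satisfying A[¬returning U ¬returning]: {st0, st2, st3, st4, st5, st6}.

{st0, st2, st3, st4, st5, st6}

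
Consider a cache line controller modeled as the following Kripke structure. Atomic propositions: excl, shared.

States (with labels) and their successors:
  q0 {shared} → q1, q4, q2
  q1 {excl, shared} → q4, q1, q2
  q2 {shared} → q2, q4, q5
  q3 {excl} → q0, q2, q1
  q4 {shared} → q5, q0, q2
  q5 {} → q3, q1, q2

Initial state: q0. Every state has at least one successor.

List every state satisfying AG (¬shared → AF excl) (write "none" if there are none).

States satisfying ¬shared → AF excl: {q0, q1, q2, q3, q4}.
States satisfying AG (¬shared → AF excl): ∅.

none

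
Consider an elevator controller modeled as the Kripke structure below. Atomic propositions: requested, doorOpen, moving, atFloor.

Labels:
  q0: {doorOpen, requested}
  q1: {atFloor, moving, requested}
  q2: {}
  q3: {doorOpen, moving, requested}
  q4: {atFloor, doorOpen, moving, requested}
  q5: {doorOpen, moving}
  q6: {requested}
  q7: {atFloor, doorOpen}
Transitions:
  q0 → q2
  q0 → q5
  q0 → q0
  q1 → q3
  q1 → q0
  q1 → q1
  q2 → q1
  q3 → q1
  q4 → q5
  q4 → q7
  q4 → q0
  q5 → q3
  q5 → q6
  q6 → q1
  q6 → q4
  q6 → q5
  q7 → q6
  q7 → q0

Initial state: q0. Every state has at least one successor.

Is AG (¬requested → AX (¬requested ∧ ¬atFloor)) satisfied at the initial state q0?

Violated

States satisfying ¬requested → AX (¬requested ∧ ¬atFloor): {q0, q1, q3, q4, q6}.
States satisfying AG (¬requested → AX (¬requested ∧ ¬atFloor)): ∅.
q2 is reachable from q0 and violates ¬requested → AX (¬requested ∧ ¬atFloor), so AG fails at q0.
q0 ∉ Sat(AG (¬requested → AX (¬requested ∧ ¬atFloor))).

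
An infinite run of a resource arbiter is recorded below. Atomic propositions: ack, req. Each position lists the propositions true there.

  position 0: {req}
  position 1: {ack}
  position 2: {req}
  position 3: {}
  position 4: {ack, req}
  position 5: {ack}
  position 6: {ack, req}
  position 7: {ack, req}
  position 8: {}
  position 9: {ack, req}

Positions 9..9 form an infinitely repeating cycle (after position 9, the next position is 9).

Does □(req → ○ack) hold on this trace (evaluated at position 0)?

No

req → ○ack must hold at every position from 0 onward. It fails at position 2, so □(req → ○ack) is false.
Positions where req holds: 0, 2, 4, 6, 7, 9.
Check ○ack at each: 0→ok, 2→fails, 4→ok, 6→ok, 7→fails, 9→ok.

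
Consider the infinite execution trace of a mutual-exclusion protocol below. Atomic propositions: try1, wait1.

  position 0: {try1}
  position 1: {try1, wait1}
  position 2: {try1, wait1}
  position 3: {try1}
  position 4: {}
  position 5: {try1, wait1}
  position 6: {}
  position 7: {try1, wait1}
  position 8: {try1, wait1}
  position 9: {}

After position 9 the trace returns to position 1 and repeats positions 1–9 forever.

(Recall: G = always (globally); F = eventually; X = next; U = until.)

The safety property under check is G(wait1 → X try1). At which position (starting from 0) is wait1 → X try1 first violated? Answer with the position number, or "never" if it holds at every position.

5

Check wait1 → X try1 at each position in order: 0 ✓, 1 ✓, 2 ✓, 3 ✓, 4 ✓.
At position 5 the labels are {try1, wait1} and the next position 6 has {}, so wait1 → X try1 is false there. This is the first violation.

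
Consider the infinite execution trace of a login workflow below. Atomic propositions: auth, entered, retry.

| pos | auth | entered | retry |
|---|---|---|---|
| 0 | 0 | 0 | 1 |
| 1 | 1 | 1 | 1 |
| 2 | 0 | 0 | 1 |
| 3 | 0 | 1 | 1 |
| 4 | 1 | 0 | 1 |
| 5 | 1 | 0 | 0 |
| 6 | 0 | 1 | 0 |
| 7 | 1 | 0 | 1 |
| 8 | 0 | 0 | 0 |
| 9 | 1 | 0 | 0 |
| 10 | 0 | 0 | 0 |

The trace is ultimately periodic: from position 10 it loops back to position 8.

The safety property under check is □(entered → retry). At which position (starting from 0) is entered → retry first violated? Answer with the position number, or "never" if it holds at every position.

6

Check entered → retry at each position in order: 0 ✓, 1 ✓, 2 ✓, 3 ✓, 4 ✓, 5 ✓.
At position 6 the labels are {entered}, so entered → retry is false there. This is the first violation.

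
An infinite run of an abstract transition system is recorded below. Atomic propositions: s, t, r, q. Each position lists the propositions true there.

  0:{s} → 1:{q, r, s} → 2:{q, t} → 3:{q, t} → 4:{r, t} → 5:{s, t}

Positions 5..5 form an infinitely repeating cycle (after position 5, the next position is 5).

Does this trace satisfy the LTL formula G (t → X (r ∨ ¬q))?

t → X (r ∨ ¬q) must hold at every position from 0 onward. It fails at position 2, so G (t → X (r ∨ ¬q)) is false.
Positions where t holds: 2, 3, 4, 5.
Check X (r ∨ ¬q) at each: 2→fails, 3→ok, 4→ok, 5→ok.

No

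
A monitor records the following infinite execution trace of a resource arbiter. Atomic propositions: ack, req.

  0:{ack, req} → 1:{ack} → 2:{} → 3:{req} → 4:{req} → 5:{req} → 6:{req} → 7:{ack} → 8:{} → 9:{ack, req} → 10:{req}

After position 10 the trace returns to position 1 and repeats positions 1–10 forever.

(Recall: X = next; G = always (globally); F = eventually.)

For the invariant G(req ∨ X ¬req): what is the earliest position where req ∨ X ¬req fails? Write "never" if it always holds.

Check req ∨ X ¬req at each position in order: 0 ✓, 1 ✓.
At position 2 the labels are {} and the next position 3 has {req}, so req ∨ X ¬req is false there. This is the first violation.

2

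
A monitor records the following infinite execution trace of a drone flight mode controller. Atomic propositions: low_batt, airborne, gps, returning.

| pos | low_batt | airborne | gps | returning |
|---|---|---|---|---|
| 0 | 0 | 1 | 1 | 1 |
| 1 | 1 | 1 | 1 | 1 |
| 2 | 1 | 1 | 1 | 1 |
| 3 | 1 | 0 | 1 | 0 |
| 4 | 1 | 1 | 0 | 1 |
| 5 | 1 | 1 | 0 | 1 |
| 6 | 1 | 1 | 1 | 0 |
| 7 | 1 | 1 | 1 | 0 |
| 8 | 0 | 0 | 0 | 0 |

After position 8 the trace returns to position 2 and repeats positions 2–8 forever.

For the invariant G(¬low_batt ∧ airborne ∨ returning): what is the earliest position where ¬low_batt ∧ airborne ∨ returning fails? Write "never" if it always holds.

3

Check ¬low_batt ∧ airborne ∨ returning at each position in order: 0 ✓, 1 ✓, 2 ✓.
At position 3 the labels are {gps, low_batt}, so ¬low_batt ∧ airborne ∨ returning is false there. This is the first violation.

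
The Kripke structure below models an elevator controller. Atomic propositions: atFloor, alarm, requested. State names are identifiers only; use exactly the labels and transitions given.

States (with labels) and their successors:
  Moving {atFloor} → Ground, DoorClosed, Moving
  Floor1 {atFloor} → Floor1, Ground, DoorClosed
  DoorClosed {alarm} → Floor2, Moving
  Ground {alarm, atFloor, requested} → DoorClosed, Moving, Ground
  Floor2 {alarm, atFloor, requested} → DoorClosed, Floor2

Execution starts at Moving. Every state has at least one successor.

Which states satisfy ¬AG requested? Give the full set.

{Moving, Floor1, DoorClosed, Ground, Floor2}

States satisfying requested: {Ground, Floor2}.
States satisfying AG requested: ∅.
States satisfying ¬AG requested: {Moving, Floor1, DoorClosed, Ground, Floor2}.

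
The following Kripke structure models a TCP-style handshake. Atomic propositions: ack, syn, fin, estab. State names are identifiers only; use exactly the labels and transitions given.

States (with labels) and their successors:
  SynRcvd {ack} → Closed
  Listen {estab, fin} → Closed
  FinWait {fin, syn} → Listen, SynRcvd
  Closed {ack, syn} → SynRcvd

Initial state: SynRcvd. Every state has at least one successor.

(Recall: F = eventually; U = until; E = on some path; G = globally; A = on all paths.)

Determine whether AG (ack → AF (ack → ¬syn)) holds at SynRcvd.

States satisfying ack → AF (ack → ¬syn): {SynRcvd, Listen, FinWait, Closed}.
States satisfying AG (ack → AF (ack → ¬syn)): {SynRcvd, Listen, FinWait, Closed}.
Every state reachable from SynRcvd satisfies ack → AF (ack → ¬syn).
SynRcvd ∈ Sat(AG (ack → AF (ack → ¬syn))).

Satisfied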